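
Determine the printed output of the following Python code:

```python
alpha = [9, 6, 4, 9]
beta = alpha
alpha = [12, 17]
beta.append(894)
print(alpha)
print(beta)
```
[12, 17]
[9, 6, 4, 9, 894]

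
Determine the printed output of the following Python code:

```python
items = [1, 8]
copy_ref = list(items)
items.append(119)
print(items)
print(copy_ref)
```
[1, 8, 119]
[1, 8]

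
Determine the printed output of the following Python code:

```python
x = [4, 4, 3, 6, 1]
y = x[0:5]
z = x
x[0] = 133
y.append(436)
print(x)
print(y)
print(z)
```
[133, 4, 3, 6, 1]
[4, 4, 3, 6, 1, 436]
[133, 4, 3, 6, 1]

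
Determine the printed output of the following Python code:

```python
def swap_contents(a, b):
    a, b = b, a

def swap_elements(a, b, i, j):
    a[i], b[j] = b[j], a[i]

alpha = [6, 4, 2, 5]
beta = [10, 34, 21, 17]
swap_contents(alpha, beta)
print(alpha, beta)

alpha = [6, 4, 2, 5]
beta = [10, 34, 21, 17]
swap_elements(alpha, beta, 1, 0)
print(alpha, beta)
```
[6, 4, 2, 5] [10, 34, 21, 17]
[6, 10, 2, 5] [4, 34, 21, 17]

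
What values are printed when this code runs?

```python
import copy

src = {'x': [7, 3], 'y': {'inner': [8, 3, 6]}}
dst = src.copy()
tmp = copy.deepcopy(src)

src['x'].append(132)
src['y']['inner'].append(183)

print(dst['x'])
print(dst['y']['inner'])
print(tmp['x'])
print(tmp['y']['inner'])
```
[7, 3, 132]
[8, 3, 6, 183]
[7, 3]
[8, 3, 6]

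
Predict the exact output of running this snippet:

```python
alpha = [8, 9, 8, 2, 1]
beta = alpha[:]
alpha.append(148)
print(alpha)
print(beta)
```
[8, 9, 8, 2, 1, 148]
[8, 9, 8, 2, 1]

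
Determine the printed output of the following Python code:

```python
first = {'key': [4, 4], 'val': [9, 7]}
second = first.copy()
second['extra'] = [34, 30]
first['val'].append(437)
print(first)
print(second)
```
{'key': [4, 4], 'val': [9, 7, 437]}
{'key': [4, 4], 'val': [9, 7, 437], 'extra': [34, 30]}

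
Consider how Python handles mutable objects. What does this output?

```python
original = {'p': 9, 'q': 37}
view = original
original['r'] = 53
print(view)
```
{'p': 9, 'q': 37, 'r': 53}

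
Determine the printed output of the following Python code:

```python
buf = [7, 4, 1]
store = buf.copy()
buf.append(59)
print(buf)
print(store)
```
[7, 4, 1, 59]
[7, 4, 1]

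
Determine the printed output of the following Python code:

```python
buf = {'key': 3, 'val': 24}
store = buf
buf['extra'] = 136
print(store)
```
{'key': 3, 'val': 24, 'extra': 136}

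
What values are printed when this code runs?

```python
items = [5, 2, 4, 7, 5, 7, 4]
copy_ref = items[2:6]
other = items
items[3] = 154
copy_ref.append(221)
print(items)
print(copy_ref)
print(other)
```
[5, 2, 4, 154, 5, 7, 4]
[4, 7, 5, 7, 221]
[5, 2, 4, 154, 5, 7, 4]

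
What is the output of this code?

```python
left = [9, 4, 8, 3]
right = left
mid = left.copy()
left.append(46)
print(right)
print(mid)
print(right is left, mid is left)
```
[9, 4, 8, 3, 46]
[9, 4, 8, 3]
True False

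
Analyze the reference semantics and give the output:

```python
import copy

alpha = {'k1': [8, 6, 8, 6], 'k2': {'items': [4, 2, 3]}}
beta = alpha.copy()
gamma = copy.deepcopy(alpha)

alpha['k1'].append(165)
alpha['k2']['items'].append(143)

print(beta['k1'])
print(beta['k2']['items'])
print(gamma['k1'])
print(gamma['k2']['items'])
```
[8, 6, 8, 6, 165]
[4, 2, 3, 143]
[8, 6, 8, 6]
[4, 2, 3]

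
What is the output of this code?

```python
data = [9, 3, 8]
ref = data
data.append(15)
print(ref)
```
[9, 3, 8, 15]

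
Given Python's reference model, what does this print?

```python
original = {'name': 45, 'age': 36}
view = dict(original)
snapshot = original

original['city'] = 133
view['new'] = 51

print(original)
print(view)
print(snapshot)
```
{'name': 45, 'age': 36, 'city': 133}
{'name': 45, 'age': 36, 'new': 51}
{'name': 45, 'age': 36, 'city': 133}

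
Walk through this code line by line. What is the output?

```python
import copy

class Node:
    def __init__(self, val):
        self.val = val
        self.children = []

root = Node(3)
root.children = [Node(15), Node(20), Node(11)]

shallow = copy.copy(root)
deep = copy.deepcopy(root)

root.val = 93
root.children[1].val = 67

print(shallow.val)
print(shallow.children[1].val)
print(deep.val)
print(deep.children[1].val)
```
3
67
3
20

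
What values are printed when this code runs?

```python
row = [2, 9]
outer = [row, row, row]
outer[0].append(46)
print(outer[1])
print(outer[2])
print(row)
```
[2, 9, 46]
[2, 9, 46]
[2, 9, 46]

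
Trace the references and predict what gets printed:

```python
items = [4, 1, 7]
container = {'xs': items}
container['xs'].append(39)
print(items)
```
[4, 1, 7, 39]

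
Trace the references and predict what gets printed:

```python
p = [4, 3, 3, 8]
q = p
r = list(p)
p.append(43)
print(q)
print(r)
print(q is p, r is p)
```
[4, 3, 3, 8, 43]
[4, 3, 3, 8]
True False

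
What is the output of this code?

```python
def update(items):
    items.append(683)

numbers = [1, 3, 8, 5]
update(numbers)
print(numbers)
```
[1, 3, 8, 5, 683]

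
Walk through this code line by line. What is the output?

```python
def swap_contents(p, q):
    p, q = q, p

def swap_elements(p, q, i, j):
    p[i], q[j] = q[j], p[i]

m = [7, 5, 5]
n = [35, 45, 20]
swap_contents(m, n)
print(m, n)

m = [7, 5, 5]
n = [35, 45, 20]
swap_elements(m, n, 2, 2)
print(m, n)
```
[7, 5, 5] [35, 45, 20]
[7, 5, 20] [35, 45, 5]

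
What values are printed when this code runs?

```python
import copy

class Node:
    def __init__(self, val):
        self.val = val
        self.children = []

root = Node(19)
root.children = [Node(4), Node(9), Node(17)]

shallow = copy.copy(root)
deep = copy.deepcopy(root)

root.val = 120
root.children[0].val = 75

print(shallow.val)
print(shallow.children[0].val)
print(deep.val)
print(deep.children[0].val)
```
19
75
19
4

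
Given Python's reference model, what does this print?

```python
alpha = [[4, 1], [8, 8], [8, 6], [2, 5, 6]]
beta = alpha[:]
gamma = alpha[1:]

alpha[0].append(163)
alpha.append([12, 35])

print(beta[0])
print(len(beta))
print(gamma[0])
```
[4, 1, 163]
4
[8, 8]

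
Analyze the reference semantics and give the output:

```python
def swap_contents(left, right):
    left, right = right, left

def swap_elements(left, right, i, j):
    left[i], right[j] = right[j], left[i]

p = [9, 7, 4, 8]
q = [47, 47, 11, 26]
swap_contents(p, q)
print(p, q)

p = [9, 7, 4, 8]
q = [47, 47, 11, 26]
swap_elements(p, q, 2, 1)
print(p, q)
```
[9, 7, 4, 8] [47, 47, 11, 26]
[9, 7, 47, 8] [47, 4, 11, 26]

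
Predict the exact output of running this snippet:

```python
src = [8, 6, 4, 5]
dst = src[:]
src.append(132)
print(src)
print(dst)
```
[8, 6, 4, 5, 132]
[8, 6, 4, 5]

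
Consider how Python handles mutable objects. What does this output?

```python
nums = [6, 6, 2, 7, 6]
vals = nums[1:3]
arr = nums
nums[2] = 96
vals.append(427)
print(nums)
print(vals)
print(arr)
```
[6, 6, 96, 7, 6]
[6, 2, 427]
[6, 6, 96, 7, 6]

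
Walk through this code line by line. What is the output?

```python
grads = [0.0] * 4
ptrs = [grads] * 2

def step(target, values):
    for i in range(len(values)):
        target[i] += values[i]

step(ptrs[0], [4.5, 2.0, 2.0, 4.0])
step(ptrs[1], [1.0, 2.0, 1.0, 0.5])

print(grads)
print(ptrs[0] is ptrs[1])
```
[5.5, 4.0, 3.0, 4.5]
True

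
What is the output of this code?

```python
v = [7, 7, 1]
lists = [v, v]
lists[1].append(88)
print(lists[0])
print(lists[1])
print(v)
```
[7, 7, 1, 88]
[7, 7, 1, 88]
[7, 7, 1, 88]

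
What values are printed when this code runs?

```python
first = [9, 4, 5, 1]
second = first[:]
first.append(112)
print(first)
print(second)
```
[9, 4, 5, 1, 112]
[9, 4, 5, 1]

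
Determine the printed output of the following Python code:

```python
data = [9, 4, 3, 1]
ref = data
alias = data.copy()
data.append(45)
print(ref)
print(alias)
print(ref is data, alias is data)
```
[9, 4, 3, 1, 45]
[9, 4, 3, 1]
True False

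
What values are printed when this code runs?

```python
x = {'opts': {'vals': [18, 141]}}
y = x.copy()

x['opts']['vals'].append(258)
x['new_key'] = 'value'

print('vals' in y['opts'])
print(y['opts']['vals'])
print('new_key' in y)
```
True
[18, 141, 258]
False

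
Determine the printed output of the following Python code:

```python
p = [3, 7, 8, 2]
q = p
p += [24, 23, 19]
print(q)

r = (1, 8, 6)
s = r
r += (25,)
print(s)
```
[3, 7, 8, 2, 24, 23, 19]
(1, 8, 6)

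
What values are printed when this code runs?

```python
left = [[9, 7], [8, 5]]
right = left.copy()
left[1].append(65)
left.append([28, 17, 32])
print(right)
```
[[9, 7], [8, 5, 65]]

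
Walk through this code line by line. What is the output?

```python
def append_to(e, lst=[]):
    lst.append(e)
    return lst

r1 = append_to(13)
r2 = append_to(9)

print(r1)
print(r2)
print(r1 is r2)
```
[13, 9]
[13, 9]
True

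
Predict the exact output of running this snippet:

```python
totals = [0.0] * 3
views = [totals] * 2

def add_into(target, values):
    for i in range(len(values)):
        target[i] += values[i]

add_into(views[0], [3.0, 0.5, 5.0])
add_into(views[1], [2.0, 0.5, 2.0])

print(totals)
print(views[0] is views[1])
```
[5.0, 1.0, 7.0]
True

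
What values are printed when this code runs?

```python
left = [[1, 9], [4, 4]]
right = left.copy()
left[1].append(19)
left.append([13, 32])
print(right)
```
[[1, 9], [4, 4, 19]]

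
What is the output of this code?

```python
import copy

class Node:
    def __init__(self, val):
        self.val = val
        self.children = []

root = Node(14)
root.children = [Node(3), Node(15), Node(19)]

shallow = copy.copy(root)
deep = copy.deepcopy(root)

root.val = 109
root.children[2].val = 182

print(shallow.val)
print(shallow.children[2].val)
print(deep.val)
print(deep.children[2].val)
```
14
182
14
19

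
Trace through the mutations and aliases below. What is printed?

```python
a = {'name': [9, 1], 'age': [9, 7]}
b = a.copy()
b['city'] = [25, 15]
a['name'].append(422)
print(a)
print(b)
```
{'name': [9, 1, 422], 'age': [9, 7]}
{'name': [9, 1, 422], 'age': [9, 7], 'city': [25, 15]}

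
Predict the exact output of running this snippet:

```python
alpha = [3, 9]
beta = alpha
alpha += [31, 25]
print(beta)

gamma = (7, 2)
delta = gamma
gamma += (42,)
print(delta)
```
[3, 9, 31, 25]
(7, 2)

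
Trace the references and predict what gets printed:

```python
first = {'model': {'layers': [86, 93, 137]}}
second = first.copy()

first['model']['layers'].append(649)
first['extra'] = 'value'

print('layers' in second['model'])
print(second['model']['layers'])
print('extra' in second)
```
True
[86, 93, 137, 649]
False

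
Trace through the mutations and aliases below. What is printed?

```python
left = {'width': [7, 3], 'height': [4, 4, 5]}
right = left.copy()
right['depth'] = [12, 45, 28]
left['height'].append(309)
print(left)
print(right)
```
{'width': [7, 3], 'height': [4, 4, 5, 309]}
{'width': [7, 3], 'height': [4, 4, 5, 309], 'depth': [12, 45, 28]}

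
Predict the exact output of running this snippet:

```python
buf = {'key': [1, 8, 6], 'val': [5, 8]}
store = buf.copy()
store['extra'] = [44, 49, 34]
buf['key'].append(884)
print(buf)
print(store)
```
{'key': [1, 8, 6, 884], 'val': [5, 8]}
{'key': [1, 8, 6, 884], 'val': [5, 8], 'extra': [44, 49, 34]}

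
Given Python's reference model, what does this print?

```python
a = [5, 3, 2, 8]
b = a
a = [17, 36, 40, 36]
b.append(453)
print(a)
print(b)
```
[17, 36, 40, 36]
[5, 3, 2, 8, 453]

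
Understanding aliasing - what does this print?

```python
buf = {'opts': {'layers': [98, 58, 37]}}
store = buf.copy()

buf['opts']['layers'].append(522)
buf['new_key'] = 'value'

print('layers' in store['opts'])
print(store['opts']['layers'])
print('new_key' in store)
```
True
[98, 58, 37, 522]
False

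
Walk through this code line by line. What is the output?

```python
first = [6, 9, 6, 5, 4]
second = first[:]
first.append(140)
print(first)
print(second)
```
[6, 9, 6, 5, 4, 140]
[6, 9, 6, 5, 4]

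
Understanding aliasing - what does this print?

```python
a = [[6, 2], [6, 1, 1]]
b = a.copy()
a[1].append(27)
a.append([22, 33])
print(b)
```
[[6, 2], [6, 1, 1, 27]]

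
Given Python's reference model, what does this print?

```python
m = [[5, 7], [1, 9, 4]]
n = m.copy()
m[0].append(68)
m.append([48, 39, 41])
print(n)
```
[[5, 7, 68], [1, 9, 4]]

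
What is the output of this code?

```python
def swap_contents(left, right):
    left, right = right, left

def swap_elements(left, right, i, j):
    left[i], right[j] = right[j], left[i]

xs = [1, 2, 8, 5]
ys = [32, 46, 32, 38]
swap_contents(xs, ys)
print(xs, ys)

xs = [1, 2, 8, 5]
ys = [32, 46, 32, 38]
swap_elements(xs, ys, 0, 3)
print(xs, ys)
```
[1, 2, 8, 5] [32, 46, 32, 38]
[38, 2, 8, 5] [32, 46, 32, 1]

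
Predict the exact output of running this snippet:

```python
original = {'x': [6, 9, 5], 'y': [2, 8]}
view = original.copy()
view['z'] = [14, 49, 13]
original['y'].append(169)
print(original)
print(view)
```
{'x': [6, 9, 5], 'y': [2, 8, 169]}
{'x': [6, 9, 5], 'y': [2, 8, 169], 'z': [14, 49, 13]}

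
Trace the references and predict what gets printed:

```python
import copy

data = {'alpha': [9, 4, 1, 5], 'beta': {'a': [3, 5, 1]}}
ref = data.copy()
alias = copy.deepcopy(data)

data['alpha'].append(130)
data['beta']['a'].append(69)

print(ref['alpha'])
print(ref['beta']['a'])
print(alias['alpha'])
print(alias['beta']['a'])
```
[9, 4, 1, 5, 130]
[3, 5, 1, 69]
[9, 4, 1, 5]
[3, 5, 1]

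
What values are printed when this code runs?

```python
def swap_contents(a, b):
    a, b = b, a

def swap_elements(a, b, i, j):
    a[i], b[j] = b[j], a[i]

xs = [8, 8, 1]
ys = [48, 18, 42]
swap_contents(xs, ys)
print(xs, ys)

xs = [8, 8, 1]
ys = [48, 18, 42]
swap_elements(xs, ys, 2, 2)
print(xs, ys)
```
[8, 8, 1] [48, 18, 42]
[8, 8, 42] [48, 18, 1]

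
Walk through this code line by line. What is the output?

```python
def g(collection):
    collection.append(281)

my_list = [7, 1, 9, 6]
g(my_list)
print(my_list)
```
[7, 1, 9, 6, 281]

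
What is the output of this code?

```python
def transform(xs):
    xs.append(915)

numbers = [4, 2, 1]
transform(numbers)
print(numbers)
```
[4, 2, 1, 915]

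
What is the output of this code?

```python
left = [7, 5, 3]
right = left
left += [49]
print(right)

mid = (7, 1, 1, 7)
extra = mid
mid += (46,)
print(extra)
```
[7, 5, 3, 49]
(7, 1, 1, 7)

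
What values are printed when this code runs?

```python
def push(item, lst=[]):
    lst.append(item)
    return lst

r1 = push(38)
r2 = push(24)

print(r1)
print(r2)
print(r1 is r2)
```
[38, 24]
[38, 24]
True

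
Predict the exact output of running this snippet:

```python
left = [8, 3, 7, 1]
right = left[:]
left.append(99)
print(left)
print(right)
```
[8, 3, 7, 1, 99]
[8, 3, 7, 1]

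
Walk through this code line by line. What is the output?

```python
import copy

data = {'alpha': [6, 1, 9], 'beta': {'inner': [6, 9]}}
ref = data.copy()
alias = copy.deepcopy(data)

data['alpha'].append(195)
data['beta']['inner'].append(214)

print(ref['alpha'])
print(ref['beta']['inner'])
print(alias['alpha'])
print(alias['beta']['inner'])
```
[6, 1, 9, 195]
[6, 9, 214]
[6, 1, 9]
[6, 9]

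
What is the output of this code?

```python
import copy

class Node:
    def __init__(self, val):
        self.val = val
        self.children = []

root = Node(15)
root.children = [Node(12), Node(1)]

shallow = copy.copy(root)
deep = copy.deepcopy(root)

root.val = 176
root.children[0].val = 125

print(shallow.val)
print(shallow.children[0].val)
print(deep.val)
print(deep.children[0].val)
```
15
125
15
12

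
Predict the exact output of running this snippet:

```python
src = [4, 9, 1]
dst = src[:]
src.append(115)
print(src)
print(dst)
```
[4, 9, 1, 115]
[4, 9, 1]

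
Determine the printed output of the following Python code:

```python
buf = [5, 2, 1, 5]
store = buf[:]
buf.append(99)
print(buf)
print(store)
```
[5, 2, 1, 5, 99]
[5, 2, 1, 5]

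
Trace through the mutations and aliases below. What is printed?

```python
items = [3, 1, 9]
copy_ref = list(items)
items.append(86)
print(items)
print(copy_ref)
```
[3, 1, 9, 86]
[3, 1, 9]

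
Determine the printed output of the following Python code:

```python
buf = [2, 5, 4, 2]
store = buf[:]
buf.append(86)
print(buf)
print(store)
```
[2, 5, 4, 2, 86]
[2, 5, 4, 2]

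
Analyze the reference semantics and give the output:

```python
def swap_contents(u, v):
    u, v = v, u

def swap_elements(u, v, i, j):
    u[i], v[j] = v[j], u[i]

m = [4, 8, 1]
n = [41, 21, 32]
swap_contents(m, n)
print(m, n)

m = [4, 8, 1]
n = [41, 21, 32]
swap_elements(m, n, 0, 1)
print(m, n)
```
[4, 8, 1] [41, 21, 32]
[21, 8, 1] [41, 4, 32]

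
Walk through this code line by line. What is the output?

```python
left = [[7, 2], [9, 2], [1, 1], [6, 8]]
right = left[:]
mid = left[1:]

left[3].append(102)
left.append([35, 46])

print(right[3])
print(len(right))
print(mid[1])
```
[6, 8, 102]
4
[1, 1]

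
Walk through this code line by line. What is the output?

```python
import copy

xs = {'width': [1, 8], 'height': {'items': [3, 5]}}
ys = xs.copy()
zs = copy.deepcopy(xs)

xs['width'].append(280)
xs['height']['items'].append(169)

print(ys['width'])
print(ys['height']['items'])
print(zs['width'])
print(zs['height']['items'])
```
[1, 8, 280]
[3, 5, 169]
[1, 8]
[3, 5]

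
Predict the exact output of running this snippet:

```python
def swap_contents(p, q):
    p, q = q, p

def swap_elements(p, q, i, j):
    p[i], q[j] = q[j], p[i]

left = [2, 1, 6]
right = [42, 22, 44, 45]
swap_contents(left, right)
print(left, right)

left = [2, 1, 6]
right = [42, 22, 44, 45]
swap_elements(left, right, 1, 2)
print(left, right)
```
[2, 1, 6] [42, 22, 44, 45]
[2, 44, 6] [42, 22, 1, 45]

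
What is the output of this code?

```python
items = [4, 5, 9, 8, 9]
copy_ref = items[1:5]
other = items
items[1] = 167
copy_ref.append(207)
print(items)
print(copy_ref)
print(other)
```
[4, 167, 9, 8, 9]
[5, 9, 8, 9, 207]
[4, 167, 9, 8, 9]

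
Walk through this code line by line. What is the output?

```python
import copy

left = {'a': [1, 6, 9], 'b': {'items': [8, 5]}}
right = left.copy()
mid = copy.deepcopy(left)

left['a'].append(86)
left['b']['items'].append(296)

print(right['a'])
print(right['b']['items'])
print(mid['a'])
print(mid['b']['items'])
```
[1, 6, 9, 86]
[8, 5, 296]
[1, 6, 9]
[8, 5]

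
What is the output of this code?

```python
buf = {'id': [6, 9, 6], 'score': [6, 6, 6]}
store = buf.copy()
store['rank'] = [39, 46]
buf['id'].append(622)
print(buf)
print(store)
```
{'id': [6, 9, 6, 622], 'score': [6, 6, 6]}
{'id': [6, 9, 6, 622], 'score': [6, 6, 6], 'rank': [39, 46]}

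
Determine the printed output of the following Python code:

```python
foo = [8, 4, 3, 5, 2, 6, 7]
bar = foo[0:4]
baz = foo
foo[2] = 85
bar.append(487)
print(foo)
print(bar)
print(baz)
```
[8, 4, 85, 5, 2, 6, 7]
[8, 4, 3, 5, 487]
[8, 4, 85, 5, 2, 6, 7]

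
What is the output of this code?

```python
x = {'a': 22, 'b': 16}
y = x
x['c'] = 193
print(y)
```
{'a': 22, 'b': 16, 'c': 193}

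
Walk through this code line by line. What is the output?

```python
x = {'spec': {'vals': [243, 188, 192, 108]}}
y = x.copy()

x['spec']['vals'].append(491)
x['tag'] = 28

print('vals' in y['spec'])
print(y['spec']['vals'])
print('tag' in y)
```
True
[243, 188, 192, 108, 491]
False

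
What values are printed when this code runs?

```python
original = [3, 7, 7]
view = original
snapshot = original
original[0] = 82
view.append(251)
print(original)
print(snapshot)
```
[82, 7, 7, 251]
[82, 7, 7, 251]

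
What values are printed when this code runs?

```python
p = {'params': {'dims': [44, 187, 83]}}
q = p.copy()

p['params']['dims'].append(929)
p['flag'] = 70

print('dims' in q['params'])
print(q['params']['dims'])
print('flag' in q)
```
True
[44, 187, 83, 929]
False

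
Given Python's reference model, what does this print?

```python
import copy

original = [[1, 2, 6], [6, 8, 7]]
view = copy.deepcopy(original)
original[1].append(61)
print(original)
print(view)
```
[[1, 2, 6], [6, 8, 7, 61]]
[[1, 2, 6], [6, 8, 7]]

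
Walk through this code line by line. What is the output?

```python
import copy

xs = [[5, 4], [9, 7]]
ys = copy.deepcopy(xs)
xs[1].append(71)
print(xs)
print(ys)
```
[[5, 4], [9, 7, 71]]
[[5, 4], [9, 7]]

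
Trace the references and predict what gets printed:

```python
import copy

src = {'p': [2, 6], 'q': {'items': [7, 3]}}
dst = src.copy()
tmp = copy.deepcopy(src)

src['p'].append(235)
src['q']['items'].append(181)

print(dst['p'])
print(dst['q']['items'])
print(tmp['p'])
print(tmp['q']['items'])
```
[2, 6, 235]
[7, 3, 181]
[2, 6]
[7, 3]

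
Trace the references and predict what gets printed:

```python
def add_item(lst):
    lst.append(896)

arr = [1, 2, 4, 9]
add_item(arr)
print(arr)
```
[1, 2, 4, 9, 896]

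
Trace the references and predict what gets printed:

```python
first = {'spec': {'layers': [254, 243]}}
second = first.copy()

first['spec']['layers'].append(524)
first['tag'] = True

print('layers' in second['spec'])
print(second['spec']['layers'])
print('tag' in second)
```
True
[254, 243, 524]
False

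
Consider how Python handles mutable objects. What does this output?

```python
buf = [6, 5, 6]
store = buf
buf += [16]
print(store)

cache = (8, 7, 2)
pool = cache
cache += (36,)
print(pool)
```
[6, 5, 6, 16]
(8, 7, 2)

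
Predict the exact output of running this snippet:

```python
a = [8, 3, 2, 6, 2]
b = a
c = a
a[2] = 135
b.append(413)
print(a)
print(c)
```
[8, 3, 135, 6, 2, 413]
[8, 3, 135, 6, 2, 413]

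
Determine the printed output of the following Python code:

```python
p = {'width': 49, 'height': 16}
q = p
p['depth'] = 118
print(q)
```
{'width': 49, 'height': 16, 'depth': 118}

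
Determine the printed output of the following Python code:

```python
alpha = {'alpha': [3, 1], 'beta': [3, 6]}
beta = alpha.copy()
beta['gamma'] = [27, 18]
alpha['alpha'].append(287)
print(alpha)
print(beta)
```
{'alpha': [3, 1, 287], 'beta': [3, 6]}
{'alpha': [3, 1, 287], 'beta': [3, 6], 'gamma': [27, 18]}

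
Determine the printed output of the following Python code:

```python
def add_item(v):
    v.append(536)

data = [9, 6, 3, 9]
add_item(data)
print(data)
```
[9, 6, 3, 9, 536]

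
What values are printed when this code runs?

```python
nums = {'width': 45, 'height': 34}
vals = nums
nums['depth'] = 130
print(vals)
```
{'width': 45, 'height': 34, 'depth': 130}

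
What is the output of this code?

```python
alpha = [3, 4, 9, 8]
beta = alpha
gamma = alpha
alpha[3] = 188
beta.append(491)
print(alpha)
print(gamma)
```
[3, 4, 9, 188, 491]
[3, 4, 9, 188, 491]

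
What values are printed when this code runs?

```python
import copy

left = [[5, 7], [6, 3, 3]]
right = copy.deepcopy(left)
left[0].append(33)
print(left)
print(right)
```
[[5, 7, 33], [6, 3, 3]]
[[5, 7], [6, 3, 3]]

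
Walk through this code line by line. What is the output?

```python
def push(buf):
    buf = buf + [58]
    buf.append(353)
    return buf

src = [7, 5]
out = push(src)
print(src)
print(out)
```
[7, 5]
[7, 5, 58, 353]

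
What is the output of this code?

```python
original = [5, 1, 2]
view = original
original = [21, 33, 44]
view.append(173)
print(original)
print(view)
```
[21, 33, 44]
[5, 1, 2, 173]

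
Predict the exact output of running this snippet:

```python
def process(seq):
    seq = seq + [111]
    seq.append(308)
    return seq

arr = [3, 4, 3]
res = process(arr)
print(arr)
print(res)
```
[3, 4, 3]
[3, 4, 3, 111, 308]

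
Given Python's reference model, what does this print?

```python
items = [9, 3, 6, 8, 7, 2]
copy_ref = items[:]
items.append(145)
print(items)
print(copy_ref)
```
[9, 3, 6, 8, 7, 2, 145]
[9, 3, 6, 8, 7, 2]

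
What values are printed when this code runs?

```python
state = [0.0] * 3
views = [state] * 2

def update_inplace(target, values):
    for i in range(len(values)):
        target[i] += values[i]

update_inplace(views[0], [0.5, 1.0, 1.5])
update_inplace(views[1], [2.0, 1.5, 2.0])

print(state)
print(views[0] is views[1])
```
[2.5, 2.5, 3.5]
True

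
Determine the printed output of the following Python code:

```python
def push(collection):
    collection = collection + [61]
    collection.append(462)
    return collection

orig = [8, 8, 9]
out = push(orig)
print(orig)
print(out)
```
[8, 8, 9]
[8, 8, 9, 61, 462]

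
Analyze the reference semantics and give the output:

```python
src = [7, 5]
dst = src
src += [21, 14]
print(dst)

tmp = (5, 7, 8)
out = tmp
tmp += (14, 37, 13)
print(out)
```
[7, 5, 21, 14]
(5, 7, 8)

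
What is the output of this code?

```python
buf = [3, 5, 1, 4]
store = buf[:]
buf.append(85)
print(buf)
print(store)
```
[3, 5, 1, 4, 85]
[3, 5, 1, 4]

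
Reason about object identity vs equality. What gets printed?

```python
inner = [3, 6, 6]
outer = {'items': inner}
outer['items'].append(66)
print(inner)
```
[3, 6, 6, 66]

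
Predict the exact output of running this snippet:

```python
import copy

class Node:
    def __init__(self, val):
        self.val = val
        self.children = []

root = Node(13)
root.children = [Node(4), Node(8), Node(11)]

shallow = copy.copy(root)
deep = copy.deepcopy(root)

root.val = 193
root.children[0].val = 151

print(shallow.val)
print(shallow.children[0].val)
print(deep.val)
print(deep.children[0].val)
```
13
151
13
4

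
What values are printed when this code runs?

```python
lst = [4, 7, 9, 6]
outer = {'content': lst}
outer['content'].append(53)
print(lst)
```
[4, 7, 9, 6, 53]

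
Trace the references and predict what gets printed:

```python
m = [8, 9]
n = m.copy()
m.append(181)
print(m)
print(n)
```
[8, 9, 181]
[8, 9]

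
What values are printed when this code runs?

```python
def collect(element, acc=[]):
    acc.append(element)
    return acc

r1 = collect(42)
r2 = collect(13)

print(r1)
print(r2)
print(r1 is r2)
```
[42, 13]
[42, 13]
True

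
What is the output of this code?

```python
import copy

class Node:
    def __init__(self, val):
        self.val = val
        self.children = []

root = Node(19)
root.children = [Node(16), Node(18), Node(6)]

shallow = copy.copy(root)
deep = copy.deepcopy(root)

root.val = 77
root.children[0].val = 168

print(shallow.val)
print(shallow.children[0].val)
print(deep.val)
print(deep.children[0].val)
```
19
168
19
16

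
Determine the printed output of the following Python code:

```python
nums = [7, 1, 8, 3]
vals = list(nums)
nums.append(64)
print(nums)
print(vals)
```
[7, 1, 8, 3, 64]
[7, 1, 8, 3]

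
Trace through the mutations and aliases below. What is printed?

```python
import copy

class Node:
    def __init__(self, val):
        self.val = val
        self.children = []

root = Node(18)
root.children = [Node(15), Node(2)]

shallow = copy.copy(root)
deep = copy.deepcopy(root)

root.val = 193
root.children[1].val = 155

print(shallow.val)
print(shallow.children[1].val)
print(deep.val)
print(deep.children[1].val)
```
18
155
18
2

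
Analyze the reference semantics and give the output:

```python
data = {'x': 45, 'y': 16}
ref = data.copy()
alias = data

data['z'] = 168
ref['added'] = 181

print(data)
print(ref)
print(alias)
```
{'x': 45, 'y': 16, 'z': 168}
{'x': 45, 'y': 16, 'added': 181}
{'x': 45, 'y': 16, 'z': 168}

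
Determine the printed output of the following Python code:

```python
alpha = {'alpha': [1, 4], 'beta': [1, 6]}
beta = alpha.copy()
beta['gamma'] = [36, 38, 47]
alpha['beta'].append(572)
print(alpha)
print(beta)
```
{'alpha': [1, 4], 'beta': [1, 6, 572]}
{'alpha': [1, 4], 'beta': [1, 6, 572], 'gamma': [36, 38, 47]}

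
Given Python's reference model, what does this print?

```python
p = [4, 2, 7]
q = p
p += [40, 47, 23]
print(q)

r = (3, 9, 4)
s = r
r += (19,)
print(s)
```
[4, 2, 7, 40, 47, 23]
(3, 9, 4)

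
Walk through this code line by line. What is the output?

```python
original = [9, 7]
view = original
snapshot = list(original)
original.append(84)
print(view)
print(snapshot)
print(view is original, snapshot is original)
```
[9, 7, 84]
[9, 7]
True False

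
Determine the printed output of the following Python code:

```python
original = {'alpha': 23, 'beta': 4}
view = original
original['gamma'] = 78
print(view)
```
{'alpha': 23, 'beta': 4, 'gamma': 78}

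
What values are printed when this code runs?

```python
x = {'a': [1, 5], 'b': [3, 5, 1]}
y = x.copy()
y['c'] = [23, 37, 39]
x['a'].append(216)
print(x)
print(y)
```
{'a': [1, 5, 216], 'b': [3, 5, 1]}
{'a': [1, 5, 216], 'b': [3, 5, 1], 'c': [23, 37, 39]}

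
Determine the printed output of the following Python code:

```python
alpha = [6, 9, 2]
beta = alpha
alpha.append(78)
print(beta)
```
[6, 9, 2, 78]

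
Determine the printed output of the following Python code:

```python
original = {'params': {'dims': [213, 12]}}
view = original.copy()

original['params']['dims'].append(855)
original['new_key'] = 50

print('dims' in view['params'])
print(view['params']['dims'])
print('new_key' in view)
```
True
[213, 12, 855]
False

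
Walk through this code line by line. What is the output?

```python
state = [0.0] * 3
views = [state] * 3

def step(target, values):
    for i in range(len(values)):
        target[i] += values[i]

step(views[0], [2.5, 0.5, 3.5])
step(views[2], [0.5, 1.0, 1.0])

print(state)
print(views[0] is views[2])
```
[3.0, 1.5, 4.5]
True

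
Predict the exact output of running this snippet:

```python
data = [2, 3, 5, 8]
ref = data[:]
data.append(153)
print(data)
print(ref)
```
[2, 3, 5, 8, 153]
[2, 3, 5, 8]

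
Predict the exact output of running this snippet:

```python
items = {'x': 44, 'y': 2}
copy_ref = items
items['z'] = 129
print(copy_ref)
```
{'x': 44, 'y': 2, 'z': 129}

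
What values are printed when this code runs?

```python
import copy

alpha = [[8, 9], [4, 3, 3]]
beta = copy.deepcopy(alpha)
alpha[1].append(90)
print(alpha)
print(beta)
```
[[8, 9], [4, 3, 3, 90]]
[[8, 9], [4, 3, 3]]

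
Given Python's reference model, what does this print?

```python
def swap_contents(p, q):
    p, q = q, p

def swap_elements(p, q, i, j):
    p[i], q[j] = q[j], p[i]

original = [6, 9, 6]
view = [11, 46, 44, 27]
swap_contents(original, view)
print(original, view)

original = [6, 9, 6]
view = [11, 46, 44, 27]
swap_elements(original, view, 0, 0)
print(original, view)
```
[6, 9, 6] [11, 46, 44, 27]
[11, 9, 6] [6, 46, 44, 27]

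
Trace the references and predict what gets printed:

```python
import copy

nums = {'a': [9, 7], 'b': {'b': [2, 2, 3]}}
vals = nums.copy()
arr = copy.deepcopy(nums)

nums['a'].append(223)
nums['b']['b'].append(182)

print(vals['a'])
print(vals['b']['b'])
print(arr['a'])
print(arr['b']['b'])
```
[9, 7, 223]
[2, 2, 3, 182]
[9, 7]
[2, 2, 3]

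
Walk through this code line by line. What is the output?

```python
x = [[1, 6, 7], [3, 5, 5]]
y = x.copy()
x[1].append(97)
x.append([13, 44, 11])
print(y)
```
[[1, 6, 7], [3, 5, 5, 97]]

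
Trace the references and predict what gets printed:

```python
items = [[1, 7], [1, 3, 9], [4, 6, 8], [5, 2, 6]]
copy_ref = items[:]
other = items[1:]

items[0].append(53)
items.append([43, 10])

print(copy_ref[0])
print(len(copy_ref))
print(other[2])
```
[1, 7, 53]
4
[5, 2, 6]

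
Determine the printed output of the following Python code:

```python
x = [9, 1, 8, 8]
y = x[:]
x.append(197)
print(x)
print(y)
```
[9, 1, 8, 8, 197]
[9, 1, 8, 8]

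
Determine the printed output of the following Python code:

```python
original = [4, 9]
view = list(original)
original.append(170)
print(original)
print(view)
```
[4, 9, 170]
[4, 9]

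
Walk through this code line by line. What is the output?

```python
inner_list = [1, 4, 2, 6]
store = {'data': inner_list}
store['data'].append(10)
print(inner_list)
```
[1, 4, 2, 6, 10]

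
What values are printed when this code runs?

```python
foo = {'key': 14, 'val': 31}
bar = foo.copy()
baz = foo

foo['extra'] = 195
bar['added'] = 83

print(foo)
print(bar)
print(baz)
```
{'key': 14, 'val': 31, 'extra': 195}
{'key': 14, 'val': 31, 'added': 83}
{'key': 14, 'val': 31, 'extra': 195}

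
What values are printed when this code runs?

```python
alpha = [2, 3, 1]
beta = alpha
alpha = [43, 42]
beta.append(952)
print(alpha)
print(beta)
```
[43, 42]
[2, 3, 1, 952]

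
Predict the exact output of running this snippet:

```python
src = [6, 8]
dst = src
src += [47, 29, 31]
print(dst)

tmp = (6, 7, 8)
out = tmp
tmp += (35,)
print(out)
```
[6, 8, 47, 29, 31]
(6, 7, 8)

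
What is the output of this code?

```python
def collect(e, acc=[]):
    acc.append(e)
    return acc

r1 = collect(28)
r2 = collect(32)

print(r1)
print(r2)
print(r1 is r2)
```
[28, 32]
[28, 32]
True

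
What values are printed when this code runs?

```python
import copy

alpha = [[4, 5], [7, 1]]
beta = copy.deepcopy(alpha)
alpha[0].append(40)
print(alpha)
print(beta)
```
[[4, 5, 40], [7, 1]]
[[4, 5], [7, 1]]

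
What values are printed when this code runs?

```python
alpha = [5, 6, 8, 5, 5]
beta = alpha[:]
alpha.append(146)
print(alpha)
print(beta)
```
[5, 6, 8, 5, 5, 146]
[5, 6, 8, 5, 5]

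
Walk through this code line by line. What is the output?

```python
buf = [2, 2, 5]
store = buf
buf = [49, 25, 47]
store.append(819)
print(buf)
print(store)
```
[49, 25, 47]
[2, 2, 5, 819]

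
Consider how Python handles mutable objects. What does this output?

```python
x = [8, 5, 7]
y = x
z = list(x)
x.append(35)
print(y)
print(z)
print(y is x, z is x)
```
[8, 5, 7, 35]
[8, 5, 7]
True False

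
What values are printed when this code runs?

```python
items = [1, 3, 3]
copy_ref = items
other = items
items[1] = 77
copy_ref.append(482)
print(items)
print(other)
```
[1, 77, 3, 482]
[1, 77, 3, 482]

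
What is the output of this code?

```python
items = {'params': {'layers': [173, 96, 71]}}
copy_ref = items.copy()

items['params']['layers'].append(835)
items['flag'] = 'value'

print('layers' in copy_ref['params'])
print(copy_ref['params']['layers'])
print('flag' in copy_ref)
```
True
[173, 96, 71, 835]
False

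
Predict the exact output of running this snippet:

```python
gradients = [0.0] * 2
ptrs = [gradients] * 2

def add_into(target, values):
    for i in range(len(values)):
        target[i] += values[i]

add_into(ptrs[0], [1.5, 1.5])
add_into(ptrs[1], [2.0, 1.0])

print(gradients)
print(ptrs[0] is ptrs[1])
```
[3.5, 2.5]
True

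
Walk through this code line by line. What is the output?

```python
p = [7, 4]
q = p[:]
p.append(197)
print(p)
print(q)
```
[7, 4, 197]
[7, 4]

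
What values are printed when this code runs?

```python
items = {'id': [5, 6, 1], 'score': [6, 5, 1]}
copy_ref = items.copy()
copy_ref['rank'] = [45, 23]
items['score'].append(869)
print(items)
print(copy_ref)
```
{'id': [5, 6, 1], 'score': [6, 5, 1, 869]}
{'id': [5, 6, 1], 'score': [6, 5, 1, 869], 'rank': [45, 23]}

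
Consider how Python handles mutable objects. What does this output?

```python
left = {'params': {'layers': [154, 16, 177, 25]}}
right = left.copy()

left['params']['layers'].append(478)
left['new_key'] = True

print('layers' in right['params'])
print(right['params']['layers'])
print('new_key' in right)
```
True
[154, 16, 177, 25, 478]
False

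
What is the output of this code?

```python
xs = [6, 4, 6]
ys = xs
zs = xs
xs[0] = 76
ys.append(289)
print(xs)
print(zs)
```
[76, 4, 6, 289]
[76, 4, 6, 289]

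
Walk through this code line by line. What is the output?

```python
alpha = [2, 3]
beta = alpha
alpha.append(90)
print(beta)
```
[2, 3, 90]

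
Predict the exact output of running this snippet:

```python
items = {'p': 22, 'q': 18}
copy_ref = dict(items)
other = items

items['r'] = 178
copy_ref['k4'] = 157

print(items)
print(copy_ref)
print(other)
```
{'p': 22, 'q': 18, 'r': 178}
{'p': 22, 'q': 18, 'k4': 157}
{'p': 22, 'q': 18, 'r': 178}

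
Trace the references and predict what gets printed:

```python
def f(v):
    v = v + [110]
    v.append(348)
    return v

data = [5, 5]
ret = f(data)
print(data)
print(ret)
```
[5, 5]
[5, 5, 110, 348]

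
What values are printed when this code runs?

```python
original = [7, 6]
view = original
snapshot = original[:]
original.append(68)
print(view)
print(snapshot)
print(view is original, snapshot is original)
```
[7, 6, 68]
[7, 6]
True False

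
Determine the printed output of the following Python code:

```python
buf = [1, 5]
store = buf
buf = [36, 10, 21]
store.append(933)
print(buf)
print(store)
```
[36, 10, 21]
[1, 5, 933]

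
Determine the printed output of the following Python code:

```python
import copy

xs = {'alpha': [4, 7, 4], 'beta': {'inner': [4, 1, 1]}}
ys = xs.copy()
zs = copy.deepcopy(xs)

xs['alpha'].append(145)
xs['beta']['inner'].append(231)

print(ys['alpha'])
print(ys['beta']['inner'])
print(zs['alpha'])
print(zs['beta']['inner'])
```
[4, 7, 4, 145]
[4, 1, 1, 231]
[4, 7, 4]
[4, 1, 1]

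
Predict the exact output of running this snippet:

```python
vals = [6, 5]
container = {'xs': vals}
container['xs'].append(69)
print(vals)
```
[6, 5, 69]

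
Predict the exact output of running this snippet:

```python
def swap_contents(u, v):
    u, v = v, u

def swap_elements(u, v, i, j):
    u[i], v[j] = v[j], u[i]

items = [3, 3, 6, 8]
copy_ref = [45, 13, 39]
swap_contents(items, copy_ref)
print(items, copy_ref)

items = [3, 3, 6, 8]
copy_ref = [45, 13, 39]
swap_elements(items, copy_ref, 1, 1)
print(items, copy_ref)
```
[3, 3, 6, 8] [45, 13, 39]
[3, 13, 6, 8] [45, 3, 39]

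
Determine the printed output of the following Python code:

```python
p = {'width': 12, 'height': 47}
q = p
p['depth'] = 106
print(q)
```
{'width': 12, 'height': 47, 'depth': 106}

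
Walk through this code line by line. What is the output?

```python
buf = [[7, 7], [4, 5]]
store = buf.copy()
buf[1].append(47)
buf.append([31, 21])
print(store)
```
[[7, 7], [4, 5, 47]]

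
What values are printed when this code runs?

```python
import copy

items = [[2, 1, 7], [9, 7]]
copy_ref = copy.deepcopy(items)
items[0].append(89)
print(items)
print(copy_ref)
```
[[2, 1, 7, 89], [9, 7]]
[[2, 1, 7], [9, 7]]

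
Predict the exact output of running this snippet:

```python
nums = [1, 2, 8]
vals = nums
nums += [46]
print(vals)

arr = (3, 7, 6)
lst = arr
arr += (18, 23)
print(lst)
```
[1, 2, 8, 46]
(3, 7, 6)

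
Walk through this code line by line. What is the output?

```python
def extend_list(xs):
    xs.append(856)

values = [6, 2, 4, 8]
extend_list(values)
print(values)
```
[6, 2, 4, 8, 856]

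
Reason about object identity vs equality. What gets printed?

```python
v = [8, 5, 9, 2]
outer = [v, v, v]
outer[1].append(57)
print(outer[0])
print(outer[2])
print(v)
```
[8, 5, 9, 2, 57]
[8, 5, 9, 2, 57]
[8, 5, 9, 2, 57]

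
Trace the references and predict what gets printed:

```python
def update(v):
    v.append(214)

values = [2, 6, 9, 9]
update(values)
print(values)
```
[2, 6, 9, 9, 214]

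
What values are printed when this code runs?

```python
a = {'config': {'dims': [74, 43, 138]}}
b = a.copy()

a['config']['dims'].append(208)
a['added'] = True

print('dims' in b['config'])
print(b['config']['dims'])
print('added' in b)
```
True
[74, 43, 138, 208]
False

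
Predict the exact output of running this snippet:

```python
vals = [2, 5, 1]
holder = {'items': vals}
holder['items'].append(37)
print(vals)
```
[2, 5, 1, 37]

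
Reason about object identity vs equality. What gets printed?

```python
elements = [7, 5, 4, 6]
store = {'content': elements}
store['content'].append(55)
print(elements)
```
[7, 5, 4, 6, 55]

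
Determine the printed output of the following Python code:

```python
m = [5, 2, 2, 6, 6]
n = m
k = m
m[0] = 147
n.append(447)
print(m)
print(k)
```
[147, 2, 2, 6, 6, 447]
[147, 2, 2, 6, 6, 447]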